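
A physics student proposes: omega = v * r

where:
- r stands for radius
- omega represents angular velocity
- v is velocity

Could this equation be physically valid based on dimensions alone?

No

r (radius) has dimensions [L].
omega (angular velocity) has dimensions [T^-1].
v (velocity) has dimensions [L T^-1].

Left side: [T^-1]
Right side: [L^2 T^-1]

The two sides have different dimensions, so the equation is NOT dimensionally consistent.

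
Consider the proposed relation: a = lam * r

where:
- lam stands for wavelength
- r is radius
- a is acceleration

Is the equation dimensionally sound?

No

lam (wavelength) has dimensions [L].
r (radius) has dimensions [L].
a (acceleration) has dimensions [L T^-2].

Left side: [L T^-2]
Right side: [L^2]

The two sides have different dimensions, so the equation is NOT dimensionally consistent.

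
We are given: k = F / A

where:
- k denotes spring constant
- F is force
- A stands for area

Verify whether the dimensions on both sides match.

No

k (spring constant) has dimensions [M T^-2].
F (force) has dimensions [L M T^-2].
A (area) has dimensions [L^2].

Left side: [M T^-2]
Right side: [L^-1 M T^-2]

The two sides have different dimensions, so the equation is NOT dimensionally consistent.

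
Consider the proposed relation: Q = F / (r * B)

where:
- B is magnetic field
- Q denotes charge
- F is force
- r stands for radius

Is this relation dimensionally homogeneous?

No

B (magnetic field) has dimensions [I^-1 M T^-2].
Q (charge) has dimensions [I T].
F (force) has dimensions [L M T^-2].
r (radius) has dimensions [L].

Left side: [I T]
Right side: [I]

The two sides have different dimensions, so the equation is NOT dimensionally consistent.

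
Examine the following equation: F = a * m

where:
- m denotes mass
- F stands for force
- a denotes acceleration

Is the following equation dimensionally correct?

Yes

m (mass) has dimensions [M].
F (force) has dimensions [L M T^-2].
a (acceleration) has dimensions [L T^-2].

Left side: [L M T^-2]
Right side: [L M T^-2]

Both sides have the same dimensions, so the equation is dimensionally consistent.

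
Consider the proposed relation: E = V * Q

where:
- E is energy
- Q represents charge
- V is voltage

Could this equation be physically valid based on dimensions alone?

Yes

E (energy) has dimensions [L^2 M T^-2].
Q (charge) has dimensions [I T].
V (voltage) has dimensions [I^-1 L^2 M T^-3].

Left side: [L^2 M T^-2]
Right side: [L^2 M T^-2]

Both sides have the same dimensions, so the equation is dimensionally consistent.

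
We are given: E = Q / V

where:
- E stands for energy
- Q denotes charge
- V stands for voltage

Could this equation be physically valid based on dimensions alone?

No

E (energy) has dimensions [L^2 M T^-2].
Q (charge) has dimensions [I T].
V (voltage) has dimensions [I^-1 L^2 M T^-3].

Left side: [L^2 M T^-2]
Right side: [I^2 L^-2 M^-1 T^4]

The two sides have different dimensions, so the equation is NOT dimensionally consistent.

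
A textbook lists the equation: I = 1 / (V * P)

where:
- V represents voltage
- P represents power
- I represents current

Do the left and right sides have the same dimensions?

No

V (voltage) has dimensions [I^-1 L^2 M T^-3].
P (power) has dimensions [L^2 M T^-3].
I (current) has dimensions [I].

Left side: [I]
Right side: [I L^-4 M^-2 T^6]

The two sides have different dimensions, so the equation is NOT dimensionally consistent.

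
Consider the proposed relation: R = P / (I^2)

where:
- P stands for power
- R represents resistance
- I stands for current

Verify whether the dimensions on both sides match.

Yes

P (power) has dimensions [L^2 M T^-3].
R (resistance) has dimensions [I^-2 L^2 M T^-3].
I (current) has dimensions [I].

Left side: [I^-2 L^2 M T^-3]
Right side: [I^-2 L^2 M T^-3]

Both sides have the same dimensions, so the equation is dimensionally consistent.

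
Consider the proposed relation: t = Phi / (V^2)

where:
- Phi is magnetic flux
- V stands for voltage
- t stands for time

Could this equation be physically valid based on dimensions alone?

No

Phi (magnetic flux) has dimensions [I^-1 L^2 M T^-2].
V (voltage) has dimensions [I^-1 L^2 M T^-3].
t (time) has dimensions [T].

Left side: [T]
Right side: [I L^-2 M^-1 T^4]

The two sides have different dimensions, so the equation is NOT dimensionally consistent.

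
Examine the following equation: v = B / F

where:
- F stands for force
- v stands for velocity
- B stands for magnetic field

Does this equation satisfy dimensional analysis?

No

F (force) has dimensions [L M T^-2].
v (velocity) has dimensions [L T^-1].
B (magnetic field) has dimensions [I^-1 M T^-2].

Left side: [L T^-1]
Right side: [I^-1 L^-1]

The two sides have different dimensions, so the equation is NOT dimensionally consistent.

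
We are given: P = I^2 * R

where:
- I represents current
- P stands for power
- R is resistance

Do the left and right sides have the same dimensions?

Yes

I (current) has dimensions [I].
P (power) has dimensions [L^2 M T^-3].
R (resistance) has dimensions [I^-2 L^2 M T^-3].

Left side: [L^2 M T^-3]
Right side: [L^2 M T^-3]

Both sides have the same dimensions, so the equation is dimensionally consistent.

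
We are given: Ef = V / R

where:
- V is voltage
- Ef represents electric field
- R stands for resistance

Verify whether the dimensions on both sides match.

No

V (voltage) has dimensions [I^-1 L^2 M T^-3].
Ef (electric field) has dimensions [I^-1 L M T^-3].
R (resistance) has dimensions [I^-2 L^2 M T^-3].

Left side: [I^-1 L M T^-3]
Right side: [I]

The two sides have different dimensions, so the equation is NOT dimensionally consistent.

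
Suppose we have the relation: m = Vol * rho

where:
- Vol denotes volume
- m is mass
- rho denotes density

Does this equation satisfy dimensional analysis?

Yes

Vol (volume) has dimensions [L^3].
m (mass) has dimensions [M].
rho (density) has dimensions [L^-3 M].

Left side: [M]
Right side: [M]

Both sides have the same dimensions, so the equation is dimensionally consistent.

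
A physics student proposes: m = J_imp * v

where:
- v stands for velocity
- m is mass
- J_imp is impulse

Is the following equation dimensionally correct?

No

v (velocity) has dimensions [L T^-1].
m (mass) has dimensions [M].
J_imp (impulse) has dimensions [L M T^-1].

Left side: [M]
Right side: [L^2 M T^-2]

The two sides have different dimensions, so the equation is NOT dimensionally consistent.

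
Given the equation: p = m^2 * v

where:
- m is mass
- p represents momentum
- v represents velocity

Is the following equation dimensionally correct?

No

m (mass) has dimensions [M].
p (momentum) has dimensions [L M T^-1].
v (velocity) has dimensions [L T^-1].

Left side: [L M T^-1]
Right side: [L M^2 T^-1]

The two sides have different dimensions, so the equation is NOT dimensionally consistent.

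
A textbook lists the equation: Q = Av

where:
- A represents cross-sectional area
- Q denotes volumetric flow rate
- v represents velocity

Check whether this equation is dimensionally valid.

Yes

A (cross-sectional area) has dimensions [L^2].
Q (volumetric flow rate) has dimensions [L^3 T^-1].
v (velocity) has dimensions [L T^-1].

Left side: [L^3 T^-1]
Right side: [L^3 T^-1]

Both sides have the same dimensions, so the equation is dimensionally consistent.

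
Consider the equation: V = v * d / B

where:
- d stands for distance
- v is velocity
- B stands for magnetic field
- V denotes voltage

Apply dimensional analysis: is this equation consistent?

No

d (distance) has dimensions [L].
v (velocity) has dimensions [L T^-1].
B (magnetic field) has dimensions [I^-1 M T^-2].
V (voltage) has dimensions [I^-1 L^2 M T^-3].

Left side: [I^-1 L^2 M T^-3]
Right side: [I L^2 M^-1 T]

The two sides have different dimensions, so the equation is NOT dimensionally consistent.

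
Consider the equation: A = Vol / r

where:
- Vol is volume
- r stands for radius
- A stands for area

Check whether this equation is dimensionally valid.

Yes

Vol (volume) has dimensions [L^3].
r (radius) has dimensions [L].
A (area) has dimensions [L^2].

Left side: [L^2]
Right side: [L^2]

Both sides have the same dimensions, so the equation is dimensionally consistent.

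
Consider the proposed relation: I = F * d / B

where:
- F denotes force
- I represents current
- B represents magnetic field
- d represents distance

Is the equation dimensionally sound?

No

F (force) has dimensions [L M T^-2].
I (current) has dimensions [I].
B (magnetic field) has dimensions [I^-1 M T^-2].
d (distance) has dimensions [L].

Left side: [I]
Right side: [I L^2]

The two sides have different dimensions, so the equation is NOT dimensionally consistent.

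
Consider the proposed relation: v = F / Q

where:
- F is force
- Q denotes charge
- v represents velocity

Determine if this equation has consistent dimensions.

No

F (force) has dimensions [L M T^-2].
Q (charge) has dimensions [I T].
v (velocity) has dimensions [L T^-1].

Left side: [L T^-1]
Right side: [I^-1 L M T^-3]

The two sides have different dimensions, so the equation is NOT dimensionally consistent.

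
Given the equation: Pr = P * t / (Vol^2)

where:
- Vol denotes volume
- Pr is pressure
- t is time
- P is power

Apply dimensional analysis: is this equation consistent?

No

Vol (volume) has dimensions [L^3].
Pr (pressure) has dimensions [L^-1 M T^-2].
t (time) has dimensions [T].
P (power) has dimensions [L^2 M T^-3].

Left side: [L^-1 M T^-2]
Right side: [L^-4 M T^-2]

The two sides have different dimensions, so the equation is NOT dimensionally consistent.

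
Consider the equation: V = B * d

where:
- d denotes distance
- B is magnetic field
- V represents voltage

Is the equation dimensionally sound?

No

d (distance) has dimensions [L].
B (magnetic field) has dimensions [I^-1 M T^-2].
V (voltage) has dimensions [I^-1 L^2 M T^-3].

Left side: [I^-1 L^2 M T^-3]
Right side: [I^-1 L M T^-2]

The two sides have different dimensions, so the equation is NOT dimensionally consistent.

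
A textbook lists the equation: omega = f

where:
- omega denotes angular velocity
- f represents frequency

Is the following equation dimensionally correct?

Yes

omega (angular velocity) has dimensions [T^-1].
f (frequency) has dimensions [T^-1].

Left side: [T^-1]
Right side: [T^-1]

Both sides have the same dimensions, so the equation is dimensionally consistent.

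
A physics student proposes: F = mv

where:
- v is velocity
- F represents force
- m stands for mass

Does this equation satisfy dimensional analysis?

No

v (velocity) has dimensions [L T^-1].
F (force) has dimensions [L M T^-2].
m (mass) has dimensions [M].

Left side: [L M T^-2]
Right side: [L M T^-1]

The two sides have different dimensions, so the equation is NOT dimensionally consistent.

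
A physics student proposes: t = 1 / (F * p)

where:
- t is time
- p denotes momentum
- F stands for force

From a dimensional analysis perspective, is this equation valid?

No

t (time) has dimensions [T].
p (momentum) has dimensions [L M T^-1].
F (force) has dimensions [L M T^-2].

Left side: [T]
Right side: [L^-2 M^-2 T^3]

The two sides have different dimensions, so the equation is NOT dimensionally consistent.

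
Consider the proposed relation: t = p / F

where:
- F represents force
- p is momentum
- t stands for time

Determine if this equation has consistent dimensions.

Yes

F (force) has dimensions [L M T^-2].
p (momentum) has dimensions [L M T^-1].
t (time) has dimensions [T].

Left side: [T]
Right side: [T]

Both sides have the same dimensions, so the equation is dimensionally consistent.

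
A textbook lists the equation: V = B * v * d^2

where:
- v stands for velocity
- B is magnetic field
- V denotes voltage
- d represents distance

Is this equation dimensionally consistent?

No

v (velocity) has dimensions [L T^-1].
B (magnetic field) has dimensions [I^-1 M T^-2].
V (voltage) has dimensions [I^-1 L^2 M T^-3].
d (distance) has dimensions [L].

Left side: [I^-1 L^2 M T^-3]
Right side: [I^-1 L^3 M T^-3]

The two sides have different dimensions, so the equation is NOT dimensionally consistent.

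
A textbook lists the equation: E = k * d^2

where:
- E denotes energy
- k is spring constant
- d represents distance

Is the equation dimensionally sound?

Yes

E (energy) has dimensions [L^2 M T^-2].
k (spring constant) has dimensions [M T^-2].
d (distance) has dimensions [L].

Left side: [L^2 M T^-2]
Right side: [L^2 M T^-2]

Both sides have the same dimensions, so the equation is dimensionally consistent.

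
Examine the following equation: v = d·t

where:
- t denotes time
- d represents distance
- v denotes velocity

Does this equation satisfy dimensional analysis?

No

t (time) has dimensions [T].
d (distance) has dimensions [L].
v (velocity) has dimensions [L T^-1].

Left side: [L T^-1]
Right side: [L T]

The two sides have different dimensions, so the equation is NOT dimensionally consistent.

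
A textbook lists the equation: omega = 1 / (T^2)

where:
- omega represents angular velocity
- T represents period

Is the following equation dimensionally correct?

No

omega (angular velocity) has dimensions [T^-1].
T (period) has dimensions [T].

Left side: [T^-1]
Right side: [T^-2]

The two sides have different dimensions, so the equation is NOT dimensionally consistent.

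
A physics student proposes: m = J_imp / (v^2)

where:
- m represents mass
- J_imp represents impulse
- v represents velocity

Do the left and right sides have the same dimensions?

No

m (mass) has dimensions [M].
J_imp (impulse) has dimensions [L M T^-1].
v (velocity) has dimensions [L T^-1].

Left side: [M]
Right side: [L^-1 M T]

The two sides have different dimensions, so the equation is NOT dimensionally consistent.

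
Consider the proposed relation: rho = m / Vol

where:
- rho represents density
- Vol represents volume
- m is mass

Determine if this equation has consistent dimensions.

Yes

rho (density) has dimensions [L^-3 M].
Vol (volume) has dimensions [L^3].
m (mass) has dimensions [M].

Left side: [L^-3 M]
Right side: [L^-3 M]

Both sides have the same dimensions, so the equation is dimensionally consistent.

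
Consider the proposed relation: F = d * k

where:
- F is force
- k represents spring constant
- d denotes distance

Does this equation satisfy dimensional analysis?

Yes

F (force) has dimensions [L M T^-2].
k (spring constant) has dimensions [M T^-2].
d (distance) has dimensions [L].

Left side: [L M T^-2]
Right side: [L M T^-2]

Both sides have the same dimensions, so the equation is dimensionally consistent.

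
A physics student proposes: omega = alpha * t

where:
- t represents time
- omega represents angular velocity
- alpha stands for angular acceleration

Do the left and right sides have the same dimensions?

Yes

t (time) has dimensions [T].
omega (angular velocity) has dimensions [T^-1].
alpha (angular acceleration) has dimensions [T^-2].

Left side: [T^-1]
Right side: [T^-1]

Both sides have the same dimensions, so the equation is dimensionally consistent.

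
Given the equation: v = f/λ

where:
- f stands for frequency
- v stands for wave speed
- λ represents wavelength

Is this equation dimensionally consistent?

No

f (frequency) has dimensions [T^-1].
v (wave speed) has dimensions [L T^-1].
λ (wavelength) has dimensions [L].

Left side: [L T^-1]
Right side: [L^-1 T^-1]

The two sides have different dimensions, so the equation is NOT dimensionally consistent.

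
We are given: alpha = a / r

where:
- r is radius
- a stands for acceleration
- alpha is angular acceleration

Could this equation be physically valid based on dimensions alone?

Yes

r (radius) has dimensions [L].
a (acceleration) has dimensions [L T^-2].
alpha (angular acceleration) has dimensions [T^-2].

Left side: [T^-2]
Right side: [T^-2]

Both sides have the same dimensions, so the equation is dimensionally consistent.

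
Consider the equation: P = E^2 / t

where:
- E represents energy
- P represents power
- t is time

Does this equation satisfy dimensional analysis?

No

E (energy) has dimensions [L^2 M T^-2].
P (power) has dimensions [L^2 M T^-3].
t (time) has dimensions [T].

Left side: [L^2 M T^-3]
Right side: [L^4 M^2 T^-5]

The two sides have different dimensions, so the equation is NOT dimensionally consistent.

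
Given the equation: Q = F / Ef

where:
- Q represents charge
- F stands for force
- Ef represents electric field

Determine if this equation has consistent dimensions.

Yes

Q (charge) has dimensions [I T].
F (force) has dimensions [L M T^-2].
Ef (electric field) has dimensions [I^-1 L M T^-3].

Left side: [I T]
Right side: [I T]

Both sides have the same dimensions, so the equation is dimensionally consistent.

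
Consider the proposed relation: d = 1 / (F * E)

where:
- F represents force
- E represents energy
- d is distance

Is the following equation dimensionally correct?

No

F (force) has dimensions [L M T^-2].
E (energy) has dimensions [L^2 M T^-2].
d (distance) has dimensions [L].

Left side: [L]
Right side: [L^-3 M^-2 T^4]

The two sides have different dimensions, so the equation is NOT dimensionally consistent.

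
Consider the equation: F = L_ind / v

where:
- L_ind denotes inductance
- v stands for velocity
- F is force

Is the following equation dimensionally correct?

No

L_ind (inductance) has dimensions [I^-2 L^2 M T^-2].
v (velocity) has dimensions [L T^-1].
F (force) has dimensions [L M T^-2].

Left side: [L M T^-2]
Right side: [I^-2 L M T^-1]

The two sides have different dimensions, so the equation is NOT dimensionally consistent.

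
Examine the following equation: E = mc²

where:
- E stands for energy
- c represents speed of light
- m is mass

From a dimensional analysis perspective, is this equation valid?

Yes

E (energy) has dimensions [L^2 M T^-2].
c (speed of light) has dimensions [L T^-1].
m (mass) has dimensions [M].

Left side: [L^2 M T^-2]
Right side: [L^2 M T^-2]

Both sides have the same dimensions, so the equation is dimensionally consistent.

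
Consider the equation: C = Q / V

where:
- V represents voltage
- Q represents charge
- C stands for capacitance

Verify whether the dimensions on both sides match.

Yes

V (voltage) has dimensions [I^-1 L^2 M T^-3].
Q (charge) has dimensions [I T].
C (capacitance) has dimensions [I^2 L^-2 M^-1 T^4].

Left side: [I^2 L^-2 M^-1 T^4]
Right side: [I^2 L^-2 M^-1 T^4]

Both sides have the same dimensions, so the equation is dimensionally consistent.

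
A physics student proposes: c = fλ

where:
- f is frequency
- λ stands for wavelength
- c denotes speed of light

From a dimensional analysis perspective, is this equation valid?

Yes

f (frequency) has dimensions [T^-1].
λ (wavelength) has dimensions [L].
c (speed of light) has dimensions [L T^-1].

Left side: [L T^-1]
Right side: [L T^-1]

Both sides have the same dimensions, so the equation is dimensionally consistent.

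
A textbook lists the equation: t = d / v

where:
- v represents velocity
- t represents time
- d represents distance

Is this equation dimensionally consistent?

Yes

v (velocity) has dimensions [L T^-1].
t (time) has dimensions [T].
d (distance) has dimensions [L].

Left side: [T]
Right side: [T]

Both sides have the same dimensions, so the equation is dimensionally consistent.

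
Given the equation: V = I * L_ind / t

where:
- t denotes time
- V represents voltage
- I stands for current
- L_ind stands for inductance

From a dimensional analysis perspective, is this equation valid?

Yes

t (time) has dimensions [T].
V (voltage) has dimensions [I^-1 L^2 M T^-3].
I (current) has dimensions [I].
L_ind (inductance) has dimensions [I^-2 L^2 M T^-2].

Left side: [I^-1 L^2 M T^-3]
Right side: [I^-1 L^2 M T^-3]

Both sides have the same dimensions, so the equation is dimensionally consistent.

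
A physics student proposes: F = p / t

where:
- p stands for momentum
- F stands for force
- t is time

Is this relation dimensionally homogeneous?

Yes

p (momentum) has dimensions [L M T^-1].
F (force) has dimensions [L M T^-2].
t (time) has dimensions [T].

Left side: [L M T^-2]
Right side: [L M T^-2]

Both sides have the same dimensions, so the equation is dimensionally consistent.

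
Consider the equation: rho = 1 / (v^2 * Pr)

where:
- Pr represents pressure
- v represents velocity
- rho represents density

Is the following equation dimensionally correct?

No

Pr (pressure) has dimensions [L^-1 M T^-2].
v (velocity) has dimensions [L T^-1].
rho (density) has dimensions [L^-3 M].

Left side: [L^-3 M]
Right side: [L^-1 M^-1 T^4]

The two sides have different dimensions, so the equation is NOT dimensionally consistent.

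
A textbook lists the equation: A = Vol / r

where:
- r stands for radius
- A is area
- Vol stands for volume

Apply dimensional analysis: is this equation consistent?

Yes

r (radius) has dimensions [L].
A (area) has dimensions [L^2].
Vol (volume) has dimensions [L^3].

Left side: [L^2]
Right side: [L^2]

Both sides have the same dimensions, so the equation is dimensionally consistent.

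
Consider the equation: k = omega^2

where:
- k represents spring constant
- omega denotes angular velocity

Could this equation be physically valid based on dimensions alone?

No

k (spring constant) has dimensions [M T^-2].
omega (angular velocity) has dimensions [T^-1].

Left side: [M T^-2]
Right side: [T^-2]

The two sides have different dimensions, so the equation is NOT dimensionally consistent.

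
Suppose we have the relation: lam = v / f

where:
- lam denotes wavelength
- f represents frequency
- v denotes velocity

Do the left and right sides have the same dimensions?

Yes

lam (wavelength) has dimensions [L].
f (frequency) has dimensions [T^-1].
v (velocity) has dimensions [L T^-1].

Left side: [L]
Right side: [L]

Both sides have the same dimensions, so the equation is dimensionally consistent.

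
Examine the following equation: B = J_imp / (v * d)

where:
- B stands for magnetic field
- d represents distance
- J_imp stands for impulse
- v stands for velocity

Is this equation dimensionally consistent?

No

B (magnetic field) has dimensions [I^-1 M T^-2].
d (distance) has dimensions [L].
J_imp (impulse) has dimensions [L M T^-1].
v (velocity) has dimensions [L T^-1].

Left side: [I^-1 M T^-2]
Right side: [L^-1 M]

The two sides have different dimensions, so the equation is NOT dimensionally consistent.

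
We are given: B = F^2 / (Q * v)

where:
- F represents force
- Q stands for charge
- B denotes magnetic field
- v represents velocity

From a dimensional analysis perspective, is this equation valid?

No

F (force) has dimensions [L M T^-2].
Q (charge) has dimensions [I T].
B (magnetic field) has dimensions [I^-1 M T^-2].
v (velocity) has dimensions [L T^-1].

Left side: [I^-1 M T^-2]
Right side: [I^-1 L M^2 T^-4]

The two sides have different dimensions, so the equation is NOT dimensionally consistent.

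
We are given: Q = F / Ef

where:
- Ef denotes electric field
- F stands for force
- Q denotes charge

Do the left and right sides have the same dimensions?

Yes

Ef (electric field) has dimensions [I^-1 L M T^-3].
F (force) has dimensions [L M T^-2].
Q (charge) has dimensions [I T].

Left side: [I T]
Right side: [I T]

Both sides have the same dimensions, so the equation is dimensionally consistent.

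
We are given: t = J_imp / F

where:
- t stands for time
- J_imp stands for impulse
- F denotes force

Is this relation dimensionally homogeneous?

Yes

t (time) has dimensions [T].
J_imp (impulse) has dimensions [L M T^-1].
F (force) has dimensions [L M T^-2].

Left side: [T]
Right side: [T]

Both sides have the same dimensions, so the equation is dimensionally consistent.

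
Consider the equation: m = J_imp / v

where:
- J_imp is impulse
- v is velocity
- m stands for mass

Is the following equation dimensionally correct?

Yes

J_imp (impulse) has dimensions [L M T^-1].
v (velocity) has dimensions [L T^-1].
m (mass) has dimensions [M].

Left side: [M]
Right side: [M]

Both sides have the same dimensions, so the equation is dimensionally consistent.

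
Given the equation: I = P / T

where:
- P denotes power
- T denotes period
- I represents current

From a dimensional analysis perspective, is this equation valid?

No

P (power) has dimensions [L^2 M T^-3].
T (period) has dimensions [T].
I (current) has dimensions [I].

Left side: [I]
Right side: [L^2 M T^-4]

The two sides have different dimensions, so the equation is NOT dimensionally consistent.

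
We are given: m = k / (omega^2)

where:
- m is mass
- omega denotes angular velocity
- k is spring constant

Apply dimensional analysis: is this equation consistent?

Yes

m (mass) has dimensions [M].
omega (angular velocity) has dimensions [T^-1].
k (spring constant) has dimensions [M T^-2].

Left side: [M]
Right side: [M]

Both sides have the same dimensions, so the equation is dimensionally consistent.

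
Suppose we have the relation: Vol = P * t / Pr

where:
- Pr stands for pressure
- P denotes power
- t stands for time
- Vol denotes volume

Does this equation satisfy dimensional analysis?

Yes

Pr (pressure) has dimensions [L^-1 M T^-2].
P (power) has dimensions [L^2 M T^-3].
t (time) has dimensions [T].
Vol (volume) has dimensions [L^3].

Left side: [L^3]
Right side: [L^3]

Both sides have the same dimensions, so the equation is dimensionally consistent.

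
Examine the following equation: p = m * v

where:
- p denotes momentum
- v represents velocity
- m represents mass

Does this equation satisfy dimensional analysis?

Yes

p (momentum) has dimensions [L M T^-1].
v (velocity) has dimensions [L T^-1].
m (mass) has dimensions [M].

Left side: [L M T^-1]
Right side: [L M T^-1]

Both sides have the same dimensions, so the equation is dimensionally consistent.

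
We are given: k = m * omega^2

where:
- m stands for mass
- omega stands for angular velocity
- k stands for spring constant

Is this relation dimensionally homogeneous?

Yes

m (mass) has dimensions [M].
omega (angular velocity) has dimensions [T^-1].
k (spring constant) has dimensions [M T^-2].

Left side: [M T^-2]
Right side: [M T^-2]

Both sides have the same dimensions, so the equation is dimensionally consistent.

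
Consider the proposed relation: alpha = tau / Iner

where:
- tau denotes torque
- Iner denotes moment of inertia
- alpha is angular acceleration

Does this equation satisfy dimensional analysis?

Yes

tau (torque) has dimensions [L^2 M T^-2].
Iner (moment of inertia) has dimensions [L^2 M].
alpha (angular acceleration) has dimensions [T^-2].

Left side: [T^-2]
Right side: [T^-2]

Both sides have the same dimensions, so the equation is dimensionally consistent.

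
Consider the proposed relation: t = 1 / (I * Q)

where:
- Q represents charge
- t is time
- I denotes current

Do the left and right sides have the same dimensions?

No

Q (charge) has dimensions [I T].
t (time) has dimensions [T].
I (current) has dimensions [I].

Left side: [T]
Right side: [I^-2 T^-1]

The two sides have different dimensions, so the equation is NOT dimensionally consistent.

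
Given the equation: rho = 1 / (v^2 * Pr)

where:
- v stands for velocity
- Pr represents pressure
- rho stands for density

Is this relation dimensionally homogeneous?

No

v (velocity) has dimensions [L T^-1].
Pr (pressure) has dimensions [L^-1 M T^-2].
rho (density) has dimensions [L^-3 M].

Left side: [L^-3 M]
Right side: [L^-1 M^-1 T^4]

The two sides have different dimensions, so the equation is NOT dimensionally consistent.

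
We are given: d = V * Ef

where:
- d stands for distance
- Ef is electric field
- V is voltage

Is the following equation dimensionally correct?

No

d (distance) has dimensions [L].
Ef (electric field) has dimensions [I^-1 L M T^-3].
V (voltage) has dimensions [I^-1 L^2 M T^-3].

Left side: [L]
Right side: [I^-2 L^3 M^2 T^-6]

The two sides have different dimensions, so the equation is NOT dimensionally consistent.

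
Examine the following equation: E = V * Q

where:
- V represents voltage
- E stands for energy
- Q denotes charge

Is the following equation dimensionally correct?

Yes

V (voltage) has dimensions [I^-1 L^2 M T^-3].
E (energy) has dimensions [L^2 M T^-2].
Q (charge) has dimensions [I T].

Left side: [L^2 M T^-2]
Right side: [L^2 M T^-2]

Both sides have the same dimensions, so the equation is dimensionally consistent.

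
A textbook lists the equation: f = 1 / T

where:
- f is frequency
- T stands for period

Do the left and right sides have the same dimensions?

Yes

f (frequency) has dimensions [T^-1].
T (period) has dimensions [T].

Left side: [T^-1]
Right side: [T^-1]

Both sides have the same dimensions, so the equation is dimensionally consistent.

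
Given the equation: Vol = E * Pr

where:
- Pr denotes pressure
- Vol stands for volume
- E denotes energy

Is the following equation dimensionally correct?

No

Pr (pressure) has dimensions [L^-1 M T^-2].
Vol (volume) has dimensions [L^3].
E (energy) has dimensions [L^2 M T^-2].

Left side: [L^3]
Right side: [L M^2 T^-4]

The two sides have different dimensions, so the equation is NOT dimensionally consistent.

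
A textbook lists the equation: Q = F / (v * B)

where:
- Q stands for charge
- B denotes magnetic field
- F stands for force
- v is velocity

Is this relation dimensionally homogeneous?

Yes

Q (charge) has dimensions [I T].
B (magnetic field) has dimensions [I^-1 M T^-2].
F (force) has dimensions [L M T^-2].
v (velocity) has dimensions [L T^-1].

Left side: [I T]
Right side: [I T]

Both sides have the same dimensions, so the equation is dimensionally consistent.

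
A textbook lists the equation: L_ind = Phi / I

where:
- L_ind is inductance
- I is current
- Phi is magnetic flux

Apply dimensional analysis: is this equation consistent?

Yes

L_ind (inductance) has dimensions [I^-2 L^2 M T^-2].
I (current) has dimensions [I].
Phi (magnetic flux) has dimensions [I^-1 L^2 M T^-2].

Left side: [I^-2 L^2 M T^-2]
Right side: [I^-2 L^2 M T^-2]

Both sides have the same dimensions, so the equation is dimensionally consistent.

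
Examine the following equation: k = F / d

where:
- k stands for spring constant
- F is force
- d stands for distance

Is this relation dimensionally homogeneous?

Yes

k (spring constant) has dimensions [M T^-2].
F (force) has dimensions [L M T^-2].
d (distance) has dimensions [L].

Left side: [M T^-2]
Right side: [M T^-2]

Both sides have the same dimensions, so the equation is dimensionally consistent.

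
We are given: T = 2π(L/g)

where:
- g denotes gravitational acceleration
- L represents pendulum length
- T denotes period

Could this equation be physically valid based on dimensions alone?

No

g (gravitational acceleration) has dimensions [L T^-2].
L (pendulum length) has dimensions [L].
T (period) has dimensions [T].

Left side: [T]
Right side: [T^2]

The two sides have different dimensions, so the equation is NOT dimensionally consistent.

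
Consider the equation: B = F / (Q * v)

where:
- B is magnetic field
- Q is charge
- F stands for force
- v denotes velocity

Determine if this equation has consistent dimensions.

Yes

B (magnetic field) has dimensions [I^-1 M T^-2].
Q (charge) has dimensions [I T].
F (force) has dimensions [L M T^-2].
v (velocity) has dimensions [L T^-1].

Left side: [I^-1 M T^-2]
Right side: [I^-1 M T^-2]

Both sides have the same dimensions, so the equation is dimensionally consistent.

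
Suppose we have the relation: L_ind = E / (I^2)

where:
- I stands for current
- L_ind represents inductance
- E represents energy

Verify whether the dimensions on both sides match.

Yes

I (current) has dimensions [I].
L_ind (inductance) has dimensions [I^-2 L^2 M T^-2].
E (energy) has dimensions [L^2 M T^-2].

Left side: [I^-2 L^2 M T^-2]
Right side: [I^-2 L^2 M T^-2]

Both sides have the same dimensions, so the equation is dimensionally consistent.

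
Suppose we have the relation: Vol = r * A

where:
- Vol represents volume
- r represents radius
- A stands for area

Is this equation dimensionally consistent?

Yes

Vol (volume) has dimensions [L^3].
r (radius) has dimensions [L].
A (area) has dimensions [L^2].

Left side: [L^3]
Right side: [L^3]

Both sides have the same dimensions, so the equation is dimensionally consistent.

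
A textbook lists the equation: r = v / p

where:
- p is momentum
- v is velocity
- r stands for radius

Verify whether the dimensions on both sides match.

No

p (momentum) has dimensions [L M T^-1].
v (velocity) has dimensions [L T^-1].
r (radius) has dimensions [L].

Left side: [L]
Right side: [M^-1]

The two sides have different dimensions, so the equation is NOT dimensionally consistent.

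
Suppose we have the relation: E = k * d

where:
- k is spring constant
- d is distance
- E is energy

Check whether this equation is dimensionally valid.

No

k (spring constant) has dimensions [M T^-2].
d (distance) has dimensions [L].
E (energy) has dimensions [L^2 M T^-2].

Left side: [L^2 M T^-2]
Right side: [L M T^-2]

The two sides have different dimensions, so the equation is NOT dimensionally consistent.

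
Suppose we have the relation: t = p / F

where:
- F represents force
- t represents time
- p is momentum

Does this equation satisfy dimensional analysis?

Yes

F (force) has dimensions [L M T^-2].
t (time) has dimensions [T].
p (momentum) has dimensions [L M T^-1].

Left side: [T]
Right side: [T]

Both sides have the same dimensions, so the equation is dimensionally consistent.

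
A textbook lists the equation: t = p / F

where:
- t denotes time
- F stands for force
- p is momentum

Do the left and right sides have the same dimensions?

Yes

t (time) has dimensions [T].
F (force) has dimensions [L M T^-2].
p (momentum) has dimensions [L M T^-1].

Left side: [T]
Right side: [T]

Both sides have the same dimensions, so the equation is dimensionally consistent.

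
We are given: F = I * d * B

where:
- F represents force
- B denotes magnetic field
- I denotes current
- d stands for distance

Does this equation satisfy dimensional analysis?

Yes

F (force) has dimensions [L M T^-2].
B (magnetic field) has dimensions [I^-1 M T^-2].
I (current) has dimensions [I].
d (distance) has dimensions [L].

Left side: [L M T^-2]
Right side: [L M T^-2]

Both sides have the same dimensions, so the equation is dimensionally consistent.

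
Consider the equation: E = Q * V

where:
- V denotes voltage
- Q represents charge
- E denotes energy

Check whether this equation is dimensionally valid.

Yes

V (voltage) has dimensions [I^-1 L^2 M T^-3].
Q (charge) has dimensions [I T].
E (energy) has dimensions [L^2 M T^-2].

Left side: [L^2 M T^-2]
Right side: [L^2 M T^-2]

Both sides have the same dimensions, so the equation is dimensionally consistent.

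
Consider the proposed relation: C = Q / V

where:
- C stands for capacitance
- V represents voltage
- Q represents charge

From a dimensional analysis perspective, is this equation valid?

Yes

C (capacitance) has dimensions [I^2 L^-2 M^-1 T^4].
V (voltage) has dimensions [I^-1 L^2 M T^-3].
Q (charge) has dimensions [I T].

Left side: [I^2 L^-2 M^-1 T^4]
Right side: [I^2 L^-2 M^-1 T^4]

Both sides have the same dimensions, so the equation is dimensionally consistent.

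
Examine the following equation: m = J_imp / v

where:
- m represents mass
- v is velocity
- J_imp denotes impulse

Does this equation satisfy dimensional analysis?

Yes

m (mass) has dimensions [M].
v (velocity) has dimensions [L T^-1].
J_imp (impulse) has dimensions [L M T^-1].

Left side: [M]
Right side: [M]

Both sides have the same dimensions, so the equation is dimensionally consistent.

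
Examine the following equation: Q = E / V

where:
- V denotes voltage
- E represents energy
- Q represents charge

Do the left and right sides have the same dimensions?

Yes

V (voltage) has dimensions [I^-1 L^2 M T^-3].
E (energy) has dimensions [L^2 M T^-2].
Q (charge) has dimensions [I T].

Left side: [I T]
Right side: [I T]

Both sides have the same dimensions, so the equation is dimensionally consistent.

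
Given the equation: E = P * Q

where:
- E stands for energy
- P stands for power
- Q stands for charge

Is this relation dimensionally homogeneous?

No

E (energy) has dimensions [L^2 M T^-2].
P (power) has dimensions [L^2 M T^-3].
Q (charge) has dimensions [I T].

Left side: [L^2 M T^-2]
Right side: [I L^2 M T^-2]

The two sides have different dimensions, so the equation is NOT dimensionally consistent.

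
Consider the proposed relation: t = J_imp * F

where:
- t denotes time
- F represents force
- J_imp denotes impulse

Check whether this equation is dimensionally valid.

No

t (time) has dimensions [T].
F (force) has dimensions [L M T^-2].
J_imp (impulse) has dimensions [L M T^-1].

Left side: [T]
Right side: [L^2 M^2 T^-3]

The two sides have different dimensions, so the equation is NOT dimensionally consistent.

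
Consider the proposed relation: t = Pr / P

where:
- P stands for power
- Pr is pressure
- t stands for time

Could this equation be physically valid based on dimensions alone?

No

P (power) has dimensions [L^2 M T^-3].
Pr (pressure) has dimensions [L^-1 M T^-2].
t (time) has dimensions [T].

Left side: [T]
Right side: [L^-3 T]

The two sides have different dimensions, so the equation is NOT dimensionally consistent.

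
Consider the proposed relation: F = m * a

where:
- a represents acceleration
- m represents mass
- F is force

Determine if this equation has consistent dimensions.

Yes

a (acceleration) has dimensions [L T^-2].
m (mass) has dimensions [M].
F (force) has dimensions [L M T^-2].

Left side: [L M T^-2]
Right side: [L M T^-2]

Both sides have the same dimensions, so the equation is dimensionally consistent.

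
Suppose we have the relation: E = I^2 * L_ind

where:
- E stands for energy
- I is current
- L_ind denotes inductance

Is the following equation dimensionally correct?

Yes

E (energy) has dimensions [L^2 M T^-2].
I (current) has dimensions [I].
L_ind (inductance) has dimensions [I^-2 L^2 M T^-2].

Left side: [L^2 M T^-2]
Right side: [L^2 M T^-2]

Both sides have the same dimensions, so the equation is dimensionally consistent.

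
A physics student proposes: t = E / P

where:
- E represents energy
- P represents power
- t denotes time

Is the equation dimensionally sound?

Yes

E (energy) has dimensions [L^2 M T^-2].
P (power) has dimensions [L^2 M T^-3].
t (time) has dimensions [T].

Left side: [T]
Right side: [T]

Both sides have the same dimensions, so the equation is dimensionally consistent.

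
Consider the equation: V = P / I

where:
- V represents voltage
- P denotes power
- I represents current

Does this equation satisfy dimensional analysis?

Yes

V (voltage) has dimensions [I^-1 L^2 M T^-3].
P (power) has dimensions [L^2 M T^-3].
I (current) has dimensions [I].

Left side: [I^-1 L^2 M T^-3]
Right side: [I^-1 L^2 M T^-3]

Both sides have the same dimensions, so the equation is dimensionally consistent.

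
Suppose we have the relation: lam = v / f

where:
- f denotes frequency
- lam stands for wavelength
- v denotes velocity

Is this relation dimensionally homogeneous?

Yes

f (frequency) has dimensions [T^-1].
lam (wavelength) has dimensions [L].
v (velocity) has dimensions [L T^-1].

Left side: [L]
Right side: [L]

Both sides have the same dimensions, so the equation is dimensionally consistent.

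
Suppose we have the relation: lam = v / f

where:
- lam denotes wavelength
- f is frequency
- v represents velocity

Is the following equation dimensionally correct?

Yes

lam (wavelength) has dimensions [L].
f (frequency) has dimensions [T^-1].
v (velocity) has dimensions [L T^-1].

Left side: [L]
Right side: [L]

Both sides have the same dimensions, so the equation is dimensionally consistent.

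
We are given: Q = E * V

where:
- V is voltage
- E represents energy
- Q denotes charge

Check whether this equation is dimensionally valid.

No

V (voltage) has dimensions [I^-1 L^2 M T^-3].
E (energy) has dimensions [L^2 M T^-2].
Q (charge) has dimensions [I T].

Left side: [I T]
Right side: [I^-1 L^4 M^2 T^-5]

The two sides have different dimensions, so the equation is NOT dimensionally consistent.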